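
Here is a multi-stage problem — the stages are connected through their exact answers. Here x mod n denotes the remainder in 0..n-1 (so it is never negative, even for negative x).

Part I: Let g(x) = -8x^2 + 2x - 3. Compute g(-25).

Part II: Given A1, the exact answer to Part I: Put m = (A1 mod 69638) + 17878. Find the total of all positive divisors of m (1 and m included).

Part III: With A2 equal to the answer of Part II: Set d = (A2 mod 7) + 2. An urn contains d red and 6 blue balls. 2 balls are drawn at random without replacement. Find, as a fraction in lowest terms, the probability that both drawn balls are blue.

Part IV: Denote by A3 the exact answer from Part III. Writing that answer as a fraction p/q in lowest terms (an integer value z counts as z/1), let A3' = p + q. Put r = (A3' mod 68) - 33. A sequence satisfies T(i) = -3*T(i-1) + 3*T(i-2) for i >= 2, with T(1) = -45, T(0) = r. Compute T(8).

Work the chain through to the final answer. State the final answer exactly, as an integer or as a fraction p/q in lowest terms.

374949

Part I: -8*(-25)^2 + 2*(-25)^1 - 3 = (-5000) + (-50) + (-3) = -5053; answer -5053
Part II: A1 = -5053; m = 82463; 82463 is prime, so its only divisors are 1 and 82463; sigma = 1 + 82463 = 82464; answer 82464
Part III: A2 = 82464; d = 6; total draws C(12,2) = 66; favorable C(6,2) = 15; P = 5/22; answer 5/22
Part IV: A3 = 5/22; threaded value p + q = 27; r = -6; T(2) = -3*(-45) + 3*(-6) = 117; iterating: T(2)=117, T(3)=-486, T(4)=1809, T(5)=-6885, T(6)=26082, T(7)=-98901, T(8)=374949; answer 374949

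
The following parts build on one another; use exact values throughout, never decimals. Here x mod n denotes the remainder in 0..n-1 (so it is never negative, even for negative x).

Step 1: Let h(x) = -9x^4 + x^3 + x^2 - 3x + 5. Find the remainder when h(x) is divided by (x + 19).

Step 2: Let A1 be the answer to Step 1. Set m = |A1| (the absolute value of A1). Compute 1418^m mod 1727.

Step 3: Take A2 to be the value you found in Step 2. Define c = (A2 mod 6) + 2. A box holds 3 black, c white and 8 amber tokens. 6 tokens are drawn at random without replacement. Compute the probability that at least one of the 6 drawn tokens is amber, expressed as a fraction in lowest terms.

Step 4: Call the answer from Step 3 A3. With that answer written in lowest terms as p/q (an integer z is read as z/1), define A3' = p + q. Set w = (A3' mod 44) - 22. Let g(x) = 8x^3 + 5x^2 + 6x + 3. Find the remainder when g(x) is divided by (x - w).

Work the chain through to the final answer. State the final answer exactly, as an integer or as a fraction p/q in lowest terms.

Step 1: remainder = value at the root: -9*(-19)^4 + 1*(-19)^3 + 1*(-19)^2 - 3*(-19)^1 + 5 = (-1172889) + (-6859) + (361) + (57) + (5) = -1179325; answer -1179325
Step 2: A1 = -1179325; m = 1179325; squarings mod 1727: 1418^1=1418, 1418^2=496, 1418^4=782, 1418^8=166, 1418^16=1651, 1418^32=595, 1418^64=1717, 1418^128=100, 1418^256=1365, 1418^512=1519, 1418^1024=89, 1418^2048=1013, 1418^4096=331, 1418^8192=760, 1418^16384=782, 1418^32768=166, 1418^65536=1651, 1418^131072=595, 1418^262144=1717, 1418^524288=100, 1418^1048576=1365; 1418^1179325 = 1418^1 * 1418^4 * 1418^8 * 1418^16 * 1418^32 * 1418^128 * 1418^512 * 1418^1024 * 1418^2048 * 1418^4096 * 1418^8192 * 1418^16384 * 1418^32768 * 1418^65536 * 1418^1048576 = 230 (mod 1727); answer 230
Step 3: A2 = 230; c = 4; total draws C(15,6) = 5005; complement C(7,6) = 7; favorable 5005 - 7 = 4998; P = 714/715; answer 714/715
Step 4: A3 = 714/715; threaded value p + q = 1429; w = -1; remainder = value at the root: 8*(-1)^3 + 5*(-1)^2 + 6*(-1)^1 + 3 = (-8) + (5) + (-6) + (3) = -6; answer -6

-6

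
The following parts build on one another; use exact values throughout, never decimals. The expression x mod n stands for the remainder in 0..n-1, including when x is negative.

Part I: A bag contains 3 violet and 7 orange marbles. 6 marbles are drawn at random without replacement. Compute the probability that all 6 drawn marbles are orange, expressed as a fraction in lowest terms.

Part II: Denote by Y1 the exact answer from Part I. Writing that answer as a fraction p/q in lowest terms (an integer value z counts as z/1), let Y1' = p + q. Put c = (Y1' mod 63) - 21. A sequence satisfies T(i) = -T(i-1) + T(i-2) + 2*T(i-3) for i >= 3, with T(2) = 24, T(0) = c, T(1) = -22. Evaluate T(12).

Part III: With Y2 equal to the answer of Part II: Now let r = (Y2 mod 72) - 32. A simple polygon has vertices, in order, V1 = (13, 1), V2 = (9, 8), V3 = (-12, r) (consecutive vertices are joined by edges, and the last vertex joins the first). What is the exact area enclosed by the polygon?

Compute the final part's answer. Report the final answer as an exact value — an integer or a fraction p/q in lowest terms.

Part I: total draws C(10,6) = 210; favorable C(7,6) = 7; P = 1/30; answer 1/30
Part II: Y1 = 1/30; threaded value p + q = 31; c = 10; T(3) = -1*(24) + 1*(-22) + 2*(10) = -26; iterating: T(3)=-26, T(4)=6, T(5)=16, T(6)=-62, T(7)=90, T(8)=-120, T(9)=86, T(10)=-26, T(11)=-128, T(12)=274; answer 274
Part III: Y2 = 274; r = 26; cross terms: (13*8 - 9*1)=95, (9*26 - -12*8)=330, (-12*1 - 13*26)=-350; twice the area = |75| = 75; area = 75/2; answer 75/2

75/2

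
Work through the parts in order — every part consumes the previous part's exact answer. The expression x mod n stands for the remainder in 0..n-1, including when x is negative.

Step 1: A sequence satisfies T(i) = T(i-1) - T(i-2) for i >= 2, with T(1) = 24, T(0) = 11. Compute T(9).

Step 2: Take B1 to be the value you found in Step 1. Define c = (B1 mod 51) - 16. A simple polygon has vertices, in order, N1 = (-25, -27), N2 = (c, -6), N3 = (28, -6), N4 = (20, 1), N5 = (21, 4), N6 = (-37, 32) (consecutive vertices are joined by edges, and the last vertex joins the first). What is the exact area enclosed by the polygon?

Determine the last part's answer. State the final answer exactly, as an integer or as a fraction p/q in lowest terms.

Step 1: T(2) = 1*(24) - 1*(11) = 13; iterating: T(2)=13, T(3)=-11, T(4)=-24, T(5)=-13, T(6)=11, T(7)=24, T(8)=13, T(9)=-11; answer -11
Step 2: B1 = -11; c = 24; cross terms: (-25*-6 - 24*-27)=798, (24*-6 - 28*-6)=24, (28*1 - 20*-6)=148, (20*4 - 21*1)=59, (21*32 - -37*4)=820, (-37*-27 - -25*32)=1799; twice the area = |3648| = 3648; area = 1824; answer 1824

1824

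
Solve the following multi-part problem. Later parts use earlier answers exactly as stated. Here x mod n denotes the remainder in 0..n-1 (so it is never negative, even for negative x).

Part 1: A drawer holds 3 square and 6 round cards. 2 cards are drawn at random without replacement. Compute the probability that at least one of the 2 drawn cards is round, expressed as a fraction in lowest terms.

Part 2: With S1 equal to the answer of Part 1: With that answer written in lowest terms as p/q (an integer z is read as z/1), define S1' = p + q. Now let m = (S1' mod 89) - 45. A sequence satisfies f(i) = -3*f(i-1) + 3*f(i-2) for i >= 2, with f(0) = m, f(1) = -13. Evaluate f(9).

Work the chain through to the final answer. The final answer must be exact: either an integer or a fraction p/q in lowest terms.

155682

Part 1: total draws C(9,2) = 36; complement C(3,2) = 3; favorable 36 - 3 = 33; P = 11/12; answer 11/12
Part 2: S1 = 11/12; threaded value p + q = 23; m = -22; f(2) = -3*(-13) + 3*(-22) = -27; iterating: f(2)=-27, f(3)=42, f(4)=-207, f(5)=747, f(6)=-2862, f(7)=10827, f(8)=-41067, f(9)=155682; answer 155682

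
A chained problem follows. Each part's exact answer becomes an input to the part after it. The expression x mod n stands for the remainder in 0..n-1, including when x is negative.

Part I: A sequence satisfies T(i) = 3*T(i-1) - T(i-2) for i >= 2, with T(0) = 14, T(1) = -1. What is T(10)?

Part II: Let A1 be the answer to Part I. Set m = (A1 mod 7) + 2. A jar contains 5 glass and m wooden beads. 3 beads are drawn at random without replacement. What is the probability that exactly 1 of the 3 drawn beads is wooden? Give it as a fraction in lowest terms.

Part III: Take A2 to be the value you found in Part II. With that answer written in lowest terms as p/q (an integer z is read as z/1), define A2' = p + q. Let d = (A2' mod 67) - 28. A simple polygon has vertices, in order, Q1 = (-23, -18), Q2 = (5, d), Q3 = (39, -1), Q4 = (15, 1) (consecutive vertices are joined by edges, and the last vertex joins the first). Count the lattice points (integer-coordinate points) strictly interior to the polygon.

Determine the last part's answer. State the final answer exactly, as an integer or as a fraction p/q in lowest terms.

338

Part I: T(2) = 3*(-1) - 1*(14) = -17; iterating: T(2)=-17, T(3)=-50, T(4)=-133, T(5)=-349, T(6)=-914, T(7)=-2393, T(8)=-6265, T(9)=-16402, T(10)=-42941; answer -42941
Part II: A1 = -42941; m = 6; total draws C(11,3) = 165; favorable C(6,1)*C(5,2) = 60; P = 4/11; answer 4/11
Part III: A2 = 4/11; threaded value p + q = 15; d = -13; cross terms: (-23*-13 - 5*-18)=389, (5*-1 - 39*-13)=502, (39*1 - 15*-1)=54, (15*-18 - -23*1)=-247; twice the area = |698| = 698; area = 349; boundary points = 1 + 2 + 2 + 19 = 24; strictly interior points = area - boundary/2 + 1 = 338; answer 338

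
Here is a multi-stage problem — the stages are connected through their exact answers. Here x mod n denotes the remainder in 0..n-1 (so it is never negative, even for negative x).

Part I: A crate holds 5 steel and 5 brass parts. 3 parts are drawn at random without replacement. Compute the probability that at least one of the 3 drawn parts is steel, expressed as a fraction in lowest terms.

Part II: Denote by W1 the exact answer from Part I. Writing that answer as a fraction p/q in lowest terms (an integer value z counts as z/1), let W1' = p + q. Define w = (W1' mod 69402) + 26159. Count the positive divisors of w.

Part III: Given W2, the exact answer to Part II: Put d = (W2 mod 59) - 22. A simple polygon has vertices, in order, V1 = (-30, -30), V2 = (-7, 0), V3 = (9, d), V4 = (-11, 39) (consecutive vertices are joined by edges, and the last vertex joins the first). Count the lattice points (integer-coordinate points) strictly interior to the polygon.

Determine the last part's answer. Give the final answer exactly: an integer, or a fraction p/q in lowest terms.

Part I: total draws C(10,3) = 120; complement C(5,3) = 10; favorable 120 - 10 = 110; P = 11/12; answer 11/12
Part II: W1 = 11/12; threaded value p + q = 23; w = 26182; 26182 = 2 * 13 * 19 * 53; number of divisors = (1+1) * (1+1) * (1+1) * (1+1) = 16; answer 16
Part III: W2 = 16; d = -6; cross terms: (-30*0 - -7*-30)=-210, (-7*-6 - 9*0)=42, (9*39 - -11*-6)=285, (-11*-30 - -30*39)=1500; twice the area = |1617| = 1617; area = 1617/2; boundary points = 1 + 2 + 5 + 1 = 9; strictly interior points = area - boundary/2 + 1 = 805; answer 805

805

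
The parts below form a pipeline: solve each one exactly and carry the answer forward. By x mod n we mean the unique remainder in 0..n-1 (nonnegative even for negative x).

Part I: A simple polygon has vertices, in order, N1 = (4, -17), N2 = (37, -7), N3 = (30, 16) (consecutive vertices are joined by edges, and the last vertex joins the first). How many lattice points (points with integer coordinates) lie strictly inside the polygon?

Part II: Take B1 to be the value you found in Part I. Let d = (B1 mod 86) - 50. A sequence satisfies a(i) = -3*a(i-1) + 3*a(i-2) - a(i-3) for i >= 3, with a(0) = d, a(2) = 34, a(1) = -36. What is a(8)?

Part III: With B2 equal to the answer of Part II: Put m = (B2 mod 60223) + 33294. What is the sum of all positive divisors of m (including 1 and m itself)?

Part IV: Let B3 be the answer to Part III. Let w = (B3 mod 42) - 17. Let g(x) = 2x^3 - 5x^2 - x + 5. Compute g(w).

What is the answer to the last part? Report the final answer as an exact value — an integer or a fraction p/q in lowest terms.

-365

Part I: cross terms: (4*-7 - 37*-17)=601, (37*16 - 30*-7)=802, (30*-17 - 4*16)=-574; twice the area = |829| = 829; area = 829/2; boundary points = 1 + 1 + 1 = 3; strictly interior points = area - boundary/2 + 1 = 414; answer 414
Part II: B1 = 414; d = 20; a(3) = -3*(34) + 3*(-36) - 1*(20) = -230; iterating: a(3)=-230, a(4)=828, a(5)=-3208, a(6)=12338, a(7)=-47466, a(8)=182620; answer 182620
Part III: B2 = 182620; m = 35245; 35245 = 5 * 7 * 19 * 53; sigma = (1 + 5) * (1 + 7) * (1 + 19) * (1 + 53) = 6 * 8 * 20 * 54 = 51840; answer 51840
Part IV: B3 = 51840; w = -5; 2*(-5)^3 - 5*(-5)^2 - 1*(-5)^1 + 5 = (-250) + (-125) + (5) + (5) = -365; answer -365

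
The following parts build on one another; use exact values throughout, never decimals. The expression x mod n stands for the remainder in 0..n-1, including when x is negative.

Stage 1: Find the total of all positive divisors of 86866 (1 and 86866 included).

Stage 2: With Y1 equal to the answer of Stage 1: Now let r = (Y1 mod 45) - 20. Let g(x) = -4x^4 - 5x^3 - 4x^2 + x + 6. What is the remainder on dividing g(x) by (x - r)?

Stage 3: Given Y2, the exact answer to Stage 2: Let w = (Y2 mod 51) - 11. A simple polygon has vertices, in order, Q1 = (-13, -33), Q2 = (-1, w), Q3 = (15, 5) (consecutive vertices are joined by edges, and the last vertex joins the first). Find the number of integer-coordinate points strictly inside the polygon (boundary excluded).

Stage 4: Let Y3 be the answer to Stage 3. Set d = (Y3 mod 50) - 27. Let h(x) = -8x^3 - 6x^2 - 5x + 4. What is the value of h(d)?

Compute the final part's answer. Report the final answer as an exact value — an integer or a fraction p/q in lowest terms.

31316

Stage 1: 86866 = 2 * 13^2 * 257; sigma = (1 + 2) * (1 + 13 + 169) * (1 + 257) = 3 * 183 * 258 = 141642; answer 141642
Stage 2: Y1 = 141642; r = 7; remainder = value at the root: -4*(7)^4 - 5*(7)^3 - 4*(7)^2 + 1*(7)^1 + 6 = (-9604) + (-1715) + (-196) + (7) + (6) = -11502; answer -11502
Stage 3: Y2 = -11502; w = 13; cross terms: (-13*13 - -1*-33)=-202, (-1*5 - 15*13)=-200, (15*-33 - -13*5)=-430; twice the area = |-832| = 832; area = 416; boundary points = 2 + 8 + 2 = 12; strictly interior points = area - boundary/2 + 1 = 411; answer 411
Stage 4: Y3 = 411; d = -16; -8*(-16)^3 - 6*(-16)^2 - 5*(-16)^1 + 4 = (32768) + (-1536) + (80) + (4) = 31316; answer 31316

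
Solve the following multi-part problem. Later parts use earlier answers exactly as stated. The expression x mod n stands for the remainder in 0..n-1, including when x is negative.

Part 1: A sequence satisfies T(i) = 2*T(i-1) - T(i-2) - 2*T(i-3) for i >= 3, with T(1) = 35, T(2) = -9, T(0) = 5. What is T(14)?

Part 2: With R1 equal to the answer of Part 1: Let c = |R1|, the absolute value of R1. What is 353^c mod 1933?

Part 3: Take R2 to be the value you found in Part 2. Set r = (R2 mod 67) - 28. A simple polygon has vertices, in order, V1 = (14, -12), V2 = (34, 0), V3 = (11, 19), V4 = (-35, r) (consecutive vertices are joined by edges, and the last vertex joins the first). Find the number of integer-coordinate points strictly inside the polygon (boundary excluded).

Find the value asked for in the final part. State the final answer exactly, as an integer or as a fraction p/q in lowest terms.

1050

Part 1: T(3) = 2*(-9) - 1*(35) - 2*(5) = -63; iterating: T(3)=-63, T(4)=-187, T(5)=-293, T(6)=-273, T(7)=121, T(8)=1101, T(9)=2627, T(10)=3911, T(11)=2993, T(12)=-3179, T(13)=-17173, T(14)=-37153; answer -37153
Part 2: R1 = -37153; c = 37153; squarings mod 1933: 353^1=353, 353^2=897, 353^4=481, 353^8=1334, 353^16=1196, 353^32=1929, 353^64=16, 353^128=256, 353^256=1747, 353^512=1735, 353^1024=544, 353^2048=187, 353^4096=175, 353^8192=1630, 353^16384=958, 353^32768=1522; 353^37153 = 353^1 * 353^32 * 353^256 * 353^4096 * 353^32768 = 975 (mod 1933); answer 975
Part 3: R2 = 975; r = 9; cross terms: (14*0 - 34*-12)=408, (34*19 - 11*0)=646, (11*9 - -35*19)=764, (-35*-12 - 14*9)=294; twice the area = |2112| = 2112; area = 1056; boundary points = 4 + 1 + 2 + 7 = 14; strictly interior points = area - boundary/2 + 1 = 1050; answer 1050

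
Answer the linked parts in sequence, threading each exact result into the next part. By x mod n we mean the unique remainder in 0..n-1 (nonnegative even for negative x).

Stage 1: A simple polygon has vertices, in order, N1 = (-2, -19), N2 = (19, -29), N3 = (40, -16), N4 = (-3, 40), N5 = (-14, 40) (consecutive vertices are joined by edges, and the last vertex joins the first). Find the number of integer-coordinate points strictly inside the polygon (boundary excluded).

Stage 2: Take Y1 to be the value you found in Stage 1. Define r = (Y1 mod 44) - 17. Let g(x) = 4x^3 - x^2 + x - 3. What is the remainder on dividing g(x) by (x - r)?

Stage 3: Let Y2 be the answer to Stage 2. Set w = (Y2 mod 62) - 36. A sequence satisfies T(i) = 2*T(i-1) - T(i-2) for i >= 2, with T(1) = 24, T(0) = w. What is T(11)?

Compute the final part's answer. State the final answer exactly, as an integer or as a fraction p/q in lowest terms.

Stage 1: cross terms: (-2*-29 - 19*-19)=419, (19*-16 - 40*-29)=856, (40*40 - -3*-16)=1552, (-3*40 - -14*40)=440, (-14*-19 - -2*40)=346; twice the area = |3613| = 3613; area = 3613/2; boundary points = 1 + 1 + 1 + 11 + 1 = 15; strictly interior points = area - boundary/2 + 1 = 1800; answer 1800
Stage 2: Y1 = 1800; r = 23; remainder = value at the root: 4*(23)^3 - 1*(23)^2 + 1*(23)^1 - 3 = (48668) + (-529) + (23) + (-3) = 48159; answer 48159
Stage 3: Y2 = 48159; w = 11; T(2) = 2*(24) - 1*(11) = 37; iterating: T(2)=37, T(3)=50, T(4)=63, T(5)=76, T(6)=89, T(7)=102, T(8)=115, T(9)=128, T(10)=141, T(11)=154; answer 154

154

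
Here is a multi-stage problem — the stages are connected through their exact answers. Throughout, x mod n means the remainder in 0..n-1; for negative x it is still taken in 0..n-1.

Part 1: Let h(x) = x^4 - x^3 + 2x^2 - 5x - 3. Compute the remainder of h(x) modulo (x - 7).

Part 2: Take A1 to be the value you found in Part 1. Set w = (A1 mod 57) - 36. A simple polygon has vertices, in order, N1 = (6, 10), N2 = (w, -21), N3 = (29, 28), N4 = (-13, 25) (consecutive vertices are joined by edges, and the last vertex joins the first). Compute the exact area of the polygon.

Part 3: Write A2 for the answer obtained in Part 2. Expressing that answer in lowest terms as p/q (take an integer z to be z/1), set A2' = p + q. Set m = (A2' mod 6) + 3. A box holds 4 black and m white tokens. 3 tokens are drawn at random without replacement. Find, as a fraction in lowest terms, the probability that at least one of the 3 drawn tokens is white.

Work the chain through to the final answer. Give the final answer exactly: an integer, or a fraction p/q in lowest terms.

Part 1: remainder = value at the root: 1*(7)^4 - 1*(7)^3 + 2*(7)^2 - 5*(7)^1 - 3 = (2401) + (-343) + (98) + (-35) + (-3) = 2118; answer 2118
Part 2: A1 = 2118; w = -27; cross terms: (6*-21 - -27*10)=144, (-27*28 - 29*-21)=-147, (29*25 - -13*28)=1089, (-13*10 - 6*25)=-280; twice the area = |806| = 806; area = 403; answer 403
Part 3: A2 = 403; threaded value p + q = 404; m = 5; total draws C(9,3) = 84; complement C(4,3) = 4; favorable 84 - 4 = 80; P = 20/21; answer 20/21

20/21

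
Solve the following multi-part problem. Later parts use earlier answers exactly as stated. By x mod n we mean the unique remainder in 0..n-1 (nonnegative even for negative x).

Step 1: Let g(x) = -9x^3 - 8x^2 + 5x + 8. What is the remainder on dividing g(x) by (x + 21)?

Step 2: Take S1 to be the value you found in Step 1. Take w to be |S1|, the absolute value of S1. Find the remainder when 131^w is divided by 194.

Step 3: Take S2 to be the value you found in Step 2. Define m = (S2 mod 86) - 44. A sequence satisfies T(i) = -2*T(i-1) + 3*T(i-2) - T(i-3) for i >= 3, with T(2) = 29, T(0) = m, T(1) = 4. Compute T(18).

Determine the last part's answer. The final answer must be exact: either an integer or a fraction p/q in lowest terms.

1427395377

Step 1: remainder = value at the root: -9*(-21)^3 - 8*(-21)^2 + 5*(-21)^1 + 8 = (83349) + (-3528) + (-105) + (8) = 79724; answer 79724
Step 2: S1 = 79724; w = 79724; squarings mod 194: 131^1=131, 131^2=89, 131^4=161, 131^8=119, 131^16=193, 131^32=1, 131^64=1, 131^128=1, 131^256=1, 131^512=1, 131^1024=1, 131^2048=1, 131^4096=1, 131^8192=1, 131^16384=1, 131^32768=1, 131^65536=1; 131^79724 = 131^4 * 131^8 * 131^32 * 131^64 * 131^256 * 131^512 * 131^1024 * 131^4096 * 131^8192 * 131^65536 = 147 (mod 194); answer 147
Step 3: S2 = 147; m = 17; T(3) = -2*(29) + 3*(4) - 1*(17) = -63; iterating: T(3)=-63, T(4)=209, T(5)=-636, T(6)=1962, T(7)=-6041, T(8)=18604, T(9)=-57293, T(10)=176439, T(11)=-543361, T(12)=1673332, T(13)=-5153186, T(14)=15869729, T(15)=-48872348, T(16)=150507069, T(17)=-463500911, T(18)=1427395377; answer 1427395377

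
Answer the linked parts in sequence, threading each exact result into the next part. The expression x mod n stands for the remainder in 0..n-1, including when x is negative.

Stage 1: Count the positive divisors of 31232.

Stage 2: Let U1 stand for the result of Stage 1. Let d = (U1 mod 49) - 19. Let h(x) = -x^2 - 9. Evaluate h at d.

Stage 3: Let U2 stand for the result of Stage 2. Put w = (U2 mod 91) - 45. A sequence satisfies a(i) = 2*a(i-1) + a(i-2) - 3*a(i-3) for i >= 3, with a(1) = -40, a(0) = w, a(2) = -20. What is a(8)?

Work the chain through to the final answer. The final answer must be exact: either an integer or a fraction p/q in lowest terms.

Stage 1: 31232 = 2^9 * 61; number of divisors = (9+1) * (1+1) = 20; answer 20
Stage 2: U1 = 20; d = 1; -1*(1)^2 - 9 = (-1) + (-9) = -10; answer -10
Stage 3: U2 = -10; w = 36; a(3) = 2*(-20) + 1*(-40) - 3*(36) = -188; iterating: a(3)=-188, a(4)=-276, a(5)=-680, a(6)=-1072, a(7)=-1996, a(8)=-3024; answer -3024

-3024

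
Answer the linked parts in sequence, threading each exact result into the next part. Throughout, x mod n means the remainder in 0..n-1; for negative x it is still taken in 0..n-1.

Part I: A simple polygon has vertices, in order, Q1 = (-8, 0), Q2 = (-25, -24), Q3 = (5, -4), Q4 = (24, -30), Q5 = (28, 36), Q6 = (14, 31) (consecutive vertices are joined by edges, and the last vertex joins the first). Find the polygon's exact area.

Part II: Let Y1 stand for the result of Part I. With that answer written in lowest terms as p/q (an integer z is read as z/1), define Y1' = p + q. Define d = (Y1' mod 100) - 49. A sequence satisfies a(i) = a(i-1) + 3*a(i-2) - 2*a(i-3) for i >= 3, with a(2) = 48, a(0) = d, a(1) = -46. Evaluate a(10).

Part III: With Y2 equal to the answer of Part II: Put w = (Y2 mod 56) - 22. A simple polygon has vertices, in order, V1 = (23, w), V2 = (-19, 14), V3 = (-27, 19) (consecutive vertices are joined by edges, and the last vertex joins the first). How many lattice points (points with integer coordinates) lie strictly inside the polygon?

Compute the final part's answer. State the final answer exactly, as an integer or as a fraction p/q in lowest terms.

88

Part I: cross terms: (-8*-24 - -25*0)=192, (-25*-4 - 5*-24)=220, (5*-30 - 24*-4)=-54, (24*36 - 28*-30)=1704, (28*31 - 14*36)=364, (14*0 - -8*31)=248; twice the area = |2674| = 2674; area = 1337; answer 1337
Part II: Y1 = 1337; threaded value p + q = 1338; d = -11; a(3) = 1*(48) + 3*(-46) - 2*(-11) = -68; iterating: a(3)=-68, a(4)=168, a(5)=-132, a(6)=508, a(7)=-224, a(8)=1564, a(9)=-124, a(10)=5016; answer 5016
Part III: Y2 = 5016; w = 10; cross terms: (23*14 - -19*10)=512, (-19*19 - -27*14)=17, (-27*10 - 23*19)=-707; twice the area = |-178| = 178; area = 89; boundary points = 2 + 1 + 1 = 4; strictly interior points = area - boundary/2 + 1 = 88; answer 88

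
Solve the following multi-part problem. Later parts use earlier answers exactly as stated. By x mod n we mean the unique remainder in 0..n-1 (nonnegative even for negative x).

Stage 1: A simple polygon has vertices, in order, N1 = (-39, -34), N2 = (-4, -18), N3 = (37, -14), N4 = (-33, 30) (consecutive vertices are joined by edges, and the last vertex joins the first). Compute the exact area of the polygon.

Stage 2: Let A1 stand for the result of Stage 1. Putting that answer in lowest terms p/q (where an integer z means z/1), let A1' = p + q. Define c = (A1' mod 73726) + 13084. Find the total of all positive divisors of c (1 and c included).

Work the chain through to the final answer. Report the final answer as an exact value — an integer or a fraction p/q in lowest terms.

15200

Stage 1: cross terms: (-39*-18 - -4*-34)=566, (-4*-14 - 37*-18)=722, (37*30 - -33*-14)=648, (-33*-34 - -39*30)=2292; twice the area = |4228| = 4228; area = 2114; answer 2114
Stage 2: A1 = 2114; threaded value p + q = 2115; c = 15199; 15199 is prime, so its only divisors are 1 and 15199; sigma = 1 + 15199 = 15200; answer 15200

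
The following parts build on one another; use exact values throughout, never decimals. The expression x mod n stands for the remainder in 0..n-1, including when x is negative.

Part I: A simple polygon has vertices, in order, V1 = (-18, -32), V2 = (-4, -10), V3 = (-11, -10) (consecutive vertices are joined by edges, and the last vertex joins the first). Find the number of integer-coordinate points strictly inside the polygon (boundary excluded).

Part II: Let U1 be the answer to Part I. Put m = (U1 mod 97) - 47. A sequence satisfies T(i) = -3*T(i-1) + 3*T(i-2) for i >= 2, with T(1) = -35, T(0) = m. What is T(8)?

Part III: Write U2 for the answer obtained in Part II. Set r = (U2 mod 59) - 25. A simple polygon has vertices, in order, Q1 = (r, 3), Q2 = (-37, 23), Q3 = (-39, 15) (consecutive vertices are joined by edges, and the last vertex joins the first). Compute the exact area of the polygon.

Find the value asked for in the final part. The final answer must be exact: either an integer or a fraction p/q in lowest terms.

88

Part I: cross terms: (-18*-10 - -4*-32)=52, (-4*-10 - -11*-10)=-70, (-11*-32 - -18*-10)=172; twice the area = |154| = 154; area = 77; boundary points = 2 + 7 + 1 = 10; strictly interior points = area - boundary/2 + 1 = 73; answer 73
Part II: U1 = 73; m = 26; T(2) = -3*(-35) + 3*(26) = 183; iterating: T(2)=183, T(3)=-654, T(4)=2511, T(5)=-9495, T(6)=36018, T(7)=-136539, T(8)=517671; answer 517671
Part III: U2 = 517671; r = -20; cross terms: (-20*23 - -37*3)=-349, (-37*15 - -39*23)=342, (-39*3 - -20*15)=183; twice the area = |176| = 176; area = 88; answer 88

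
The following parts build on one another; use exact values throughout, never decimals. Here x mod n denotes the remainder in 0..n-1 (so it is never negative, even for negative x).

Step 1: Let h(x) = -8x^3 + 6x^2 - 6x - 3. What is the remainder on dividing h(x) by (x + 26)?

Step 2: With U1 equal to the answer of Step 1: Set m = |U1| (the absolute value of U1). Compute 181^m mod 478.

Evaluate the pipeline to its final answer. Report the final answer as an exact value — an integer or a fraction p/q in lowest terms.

117

Step 1: remainder = value at the root: -8*(-26)^3 + 6*(-26)^2 - 6*(-26)^1 - 3 = (140608) + (4056) + (156) + (-3) = 144817; answer 144817
Step 2: U1 = 144817; m = 144817; squarings mod 478: 181^1=181, 181^2=257, 181^4=85, 181^8=55, 181^16=157, 181^32=271, 181^64=307, 181^128=83, 181^256=197, 181^512=91, 181^1024=155, 181^2048=125, 181^4096=329, 181^8192=213, 181^16384=437, 181^32768=247, 181^65536=303, 181^131072=33; 181^144817 = 181^1 * 181^16 * 181^32 * 181^128 * 181^256 * 181^1024 * 181^4096 * 181^8192 * 181^131072 = 117 (mod 478); answer 117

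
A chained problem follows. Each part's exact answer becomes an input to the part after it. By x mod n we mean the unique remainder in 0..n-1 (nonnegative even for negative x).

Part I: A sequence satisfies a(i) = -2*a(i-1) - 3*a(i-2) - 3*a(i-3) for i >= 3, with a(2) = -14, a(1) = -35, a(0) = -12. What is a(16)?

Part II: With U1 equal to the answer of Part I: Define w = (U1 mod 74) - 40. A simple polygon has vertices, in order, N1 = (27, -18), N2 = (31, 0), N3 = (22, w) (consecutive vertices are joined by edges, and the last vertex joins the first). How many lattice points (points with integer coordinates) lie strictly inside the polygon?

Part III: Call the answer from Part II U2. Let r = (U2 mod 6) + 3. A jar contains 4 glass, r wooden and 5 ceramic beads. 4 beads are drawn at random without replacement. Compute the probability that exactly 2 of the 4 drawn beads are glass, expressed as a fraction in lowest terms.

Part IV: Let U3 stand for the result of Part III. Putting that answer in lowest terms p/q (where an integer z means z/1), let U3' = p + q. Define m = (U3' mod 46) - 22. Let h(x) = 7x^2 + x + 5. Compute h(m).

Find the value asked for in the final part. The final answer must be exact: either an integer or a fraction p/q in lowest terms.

Part I: a(3) = -2*(-14) - 3*(-35) - 3*(-12) = 169; iterating: a(3)=169, a(4)=-191, a(5)=-83, a(6)=232, a(7)=358, a(8)=-1163, a(9)=556, a(10)=1303, a(11)=-785, a(12)=-4007, a(13)=6460, a(14)=1456, a(15)=-10271, a(16)=-3206; answer -3206
Part II: U1 = -3206; w = 10; cross terms: (27*0 - 31*-18)=558, (31*10 - 22*0)=310, (22*-18 - 27*10)=-666; twice the area = |202| = 202; area = 101; boundary points = 2 + 1 + 1 = 4; strictly interior points = area - boundary/2 + 1 = 100; answer 100
Part III: U2 = 100; r = 7; total draws C(16,4) = 1820; favorable C(4,2)*C(12,2) = 396; P = 99/455; answer 99/455
Part IV: U3 = 99/455; threaded value p + q = 554; m = -20; 7*(-20)^2 + 1*(-20)^1 + 5 = (2800) + (-20) + (5) = 2785; answer 2785

2785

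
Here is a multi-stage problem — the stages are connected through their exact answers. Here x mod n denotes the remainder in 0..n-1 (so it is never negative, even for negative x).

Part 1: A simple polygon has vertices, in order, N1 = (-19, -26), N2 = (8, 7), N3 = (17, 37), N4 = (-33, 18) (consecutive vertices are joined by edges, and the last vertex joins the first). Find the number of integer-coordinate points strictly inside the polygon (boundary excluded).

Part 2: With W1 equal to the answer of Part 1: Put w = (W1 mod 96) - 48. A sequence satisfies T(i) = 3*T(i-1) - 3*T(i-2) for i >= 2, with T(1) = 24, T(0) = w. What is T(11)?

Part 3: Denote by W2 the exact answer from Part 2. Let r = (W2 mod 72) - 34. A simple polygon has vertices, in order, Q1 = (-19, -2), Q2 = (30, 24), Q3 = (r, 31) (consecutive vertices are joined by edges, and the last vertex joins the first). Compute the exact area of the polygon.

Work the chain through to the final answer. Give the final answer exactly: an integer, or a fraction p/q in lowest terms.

Part 1: cross terms: (-19*7 - 8*-26)=75, (8*37 - 17*7)=177, (17*18 - -33*37)=1527, (-33*-26 - -19*18)=1200; twice the area = |2979| = 2979; area = 2979/2; boundary points = 3 + 3 + 1 + 2 = 9; strictly interior points = area - boundary/2 + 1 = 1486; answer 1486
Part 2: W1 = 1486; w = -2; T(2) = 3*(24) - 3*(-2) = 78; iterating: T(2)=78, T(3)=162, T(4)=252, T(5)=270, T(6)=54, T(7)=-648, T(8)=-2106, T(9)=-4374, T(10)=-6804, T(11)=-7290; answer -7290
Part 3: W2 = -7290; r = 20; cross terms: (-19*24 - 30*-2)=-396, (30*31 - 20*24)=450, (20*-2 - -19*31)=549; twice the area = |603| = 603; area = 603/2; answer 603/2

603/2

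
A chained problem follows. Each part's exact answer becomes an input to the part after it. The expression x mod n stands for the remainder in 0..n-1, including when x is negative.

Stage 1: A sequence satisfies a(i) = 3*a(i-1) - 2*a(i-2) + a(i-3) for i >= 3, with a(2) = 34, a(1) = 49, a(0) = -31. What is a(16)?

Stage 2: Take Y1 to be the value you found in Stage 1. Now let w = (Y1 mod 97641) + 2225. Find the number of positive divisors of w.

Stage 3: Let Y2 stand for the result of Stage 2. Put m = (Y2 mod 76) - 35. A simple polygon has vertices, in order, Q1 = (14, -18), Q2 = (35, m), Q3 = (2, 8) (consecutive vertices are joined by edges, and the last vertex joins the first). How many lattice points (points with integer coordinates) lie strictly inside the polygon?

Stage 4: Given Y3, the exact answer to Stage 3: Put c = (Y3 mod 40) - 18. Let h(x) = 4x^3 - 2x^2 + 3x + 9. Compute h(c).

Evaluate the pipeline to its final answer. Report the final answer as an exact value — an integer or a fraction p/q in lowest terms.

Stage 1: a(3) = 3*(34) - 2*(49) + 1*(-31) = -27; iterating: a(3)=-27, a(4)=-100, a(5)=-212, a(6)=-463, a(7)=-1065, a(8)=-2481, a(9)=-5776, a(10)=-13431, a(11)=-31222, a(12)=-72580, a(13)=-168727, a(14)=-392243, a(15)=-911855, a(16)=-2119806; answer -2119806
Stage 2: Y1 = -2119806; w = 30521; 30521 = 23 * 1327; number of divisors = (1+1) * (1+1) = 4; answer 4
Stage 3: Y2 = 4; m = -31; cross terms: (14*-31 - 35*-18)=196, (35*8 - 2*-31)=342, (2*-18 - 14*8)=-148; twice the area = |390| = 390; area = 195; boundary points = 1 + 3 + 2 = 6; strictly interior points = area - boundary/2 + 1 = 193; answer 193
Stage 4: Y3 = 193; c = 15; 4*(15)^3 - 2*(15)^2 + 3*(15)^1 + 9 = (13500) + (-450) + (45) + (9) = 13104; answer 13104

13104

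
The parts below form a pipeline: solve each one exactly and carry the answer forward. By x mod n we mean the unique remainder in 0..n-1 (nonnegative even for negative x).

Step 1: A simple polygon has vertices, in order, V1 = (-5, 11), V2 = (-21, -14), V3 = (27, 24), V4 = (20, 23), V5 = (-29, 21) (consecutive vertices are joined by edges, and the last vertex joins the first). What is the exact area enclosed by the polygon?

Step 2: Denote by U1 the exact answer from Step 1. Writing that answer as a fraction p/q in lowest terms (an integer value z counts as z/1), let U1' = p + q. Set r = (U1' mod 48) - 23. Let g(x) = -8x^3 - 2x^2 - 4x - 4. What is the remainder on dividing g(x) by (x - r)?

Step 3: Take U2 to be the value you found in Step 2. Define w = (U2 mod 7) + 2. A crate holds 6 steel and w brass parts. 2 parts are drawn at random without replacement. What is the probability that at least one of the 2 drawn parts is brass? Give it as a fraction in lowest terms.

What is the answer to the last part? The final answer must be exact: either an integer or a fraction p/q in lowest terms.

13/28

Step 1: cross terms: (-5*-14 - -21*11)=301, (-21*24 - 27*-14)=-126, (27*23 - 20*24)=141, (20*21 - -29*23)=1087, (-29*11 - -5*21)=-214; twice the area = |1189| = 1189; area = 1189/2; answer 1189/2
Step 2: U1 = 1189/2; threaded value p + q = 1191; r = 16; remainder = value at the root: -8*(16)^3 - 2*(16)^2 - 4*(16)^1 - 4 = (-32768) + (-512) + (-64) + (-4) = -33348; answer -33348
Step 3: U2 = -33348; w = 2; total draws C(8,2) = 28; complement C(6,2) = 15; favorable 28 - 15 = 13; P = 13/28; answer 13/28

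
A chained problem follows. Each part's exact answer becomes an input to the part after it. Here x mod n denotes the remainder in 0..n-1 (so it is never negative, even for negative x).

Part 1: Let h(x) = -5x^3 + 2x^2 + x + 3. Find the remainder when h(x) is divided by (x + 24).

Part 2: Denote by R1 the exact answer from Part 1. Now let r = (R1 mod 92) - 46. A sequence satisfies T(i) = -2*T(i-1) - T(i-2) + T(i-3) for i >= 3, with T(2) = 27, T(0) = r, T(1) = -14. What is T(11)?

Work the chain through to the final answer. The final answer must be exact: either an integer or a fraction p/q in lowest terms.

-379

Part 1: remainder = value at the root: -5*(-24)^3 + 2*(-24)^2 + 1*(-24)^1 + 3 = (69120) + (1152) + (-24) + (3) = 70251; answer 70251
Part 2: R1 = 70251; r = 9; T(3) = -2*(27) - 1*(-14) + 1*(9) = -31; iterating: T(3)=-31, T(4)=21, T(5)=16, T(6)=-84, T(7)=173, T(8)=-246, T(9)=235, T(10)=-51, T(11)=-379; answer -379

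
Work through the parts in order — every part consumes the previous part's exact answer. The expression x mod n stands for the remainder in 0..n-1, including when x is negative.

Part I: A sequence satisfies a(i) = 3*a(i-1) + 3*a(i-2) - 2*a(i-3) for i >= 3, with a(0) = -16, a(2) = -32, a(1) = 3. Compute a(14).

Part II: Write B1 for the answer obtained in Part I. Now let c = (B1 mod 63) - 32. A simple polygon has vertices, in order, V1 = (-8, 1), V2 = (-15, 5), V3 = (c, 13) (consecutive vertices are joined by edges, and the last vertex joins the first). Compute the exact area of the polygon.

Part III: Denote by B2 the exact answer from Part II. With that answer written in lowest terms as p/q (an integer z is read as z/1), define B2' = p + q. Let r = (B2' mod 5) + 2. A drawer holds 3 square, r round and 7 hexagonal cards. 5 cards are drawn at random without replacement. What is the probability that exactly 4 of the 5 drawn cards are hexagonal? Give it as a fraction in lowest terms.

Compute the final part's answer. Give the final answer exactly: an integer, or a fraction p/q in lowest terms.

Part I: a(3) = 3*(-32) + 3*(3) - 2*(-16) = -55; iterating: a(3)=-55, a(4)=-267, a(5)=-902, a(6)=-3397, a(7)=-12363, a(8)=-45476, a(9)=-166723, a(10)=-611871, a(11)=-2244830, a(12)=-8236657, a(13)=-30220719, a(14)=-110882468; answer -110882468
Part II: B1 = -110882468; c = 20; cross terms: (-8*5 - -15*1)=-25, (-15*13 - 20*5)=-295, (20*1 - -8*13)=124; twice the area = |-196| = 196; area = 98; answer 98
Part III: B2 = 98; threaded value p + q = 99; r = 6; total draws C(16,5) = 4368; favorable C(7,4)*C(9,1) = 315; P = 15/208; answer 15/208

15/208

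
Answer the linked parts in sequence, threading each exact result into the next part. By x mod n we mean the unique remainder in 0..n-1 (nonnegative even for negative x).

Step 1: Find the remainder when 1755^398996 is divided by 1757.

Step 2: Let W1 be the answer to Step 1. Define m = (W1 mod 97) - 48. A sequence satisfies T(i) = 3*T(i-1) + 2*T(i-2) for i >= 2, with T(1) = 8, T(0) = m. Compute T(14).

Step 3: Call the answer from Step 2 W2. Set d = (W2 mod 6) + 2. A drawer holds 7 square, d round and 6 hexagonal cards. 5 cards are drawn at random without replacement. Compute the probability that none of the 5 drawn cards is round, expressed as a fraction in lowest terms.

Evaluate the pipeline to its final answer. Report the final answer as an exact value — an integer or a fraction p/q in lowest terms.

143/1292

Step 1: squarings mod 1757: 1755^1=1755, 1755^2=4, 1755^4=16, 1755^8=256, 1755^16=527, 1755^32=123, 1755^64=1073, 1755^128=494, 1755^256=1570, 1755^512=1586, 1755^1024=1129, 1755^2048=816, 1755^4096=1710, 1755^8192=452, 1755^16384=492, 1755^32768=1355, 1755^65536=1717, 1755^131072=1600, 1755^262144=51; 1755^398996 = 1755^4 * 1755^16 * 1755^128 * 1755^512 * 1755^1024 * 1755^4096 * 1755^131072 * 1755^262144 = 1208 (mod 1757); answer 1208
Step 2: W1 = 1208; m = -4; T(2) = 3*(8) + 2*(-4) = 16; iterating: T(2)=16, T(3)=64, T(4)=224, T(5)=800, T(6)=2848, T(7)=10144, T(8)=36128, T(9)=128672, T(10)=458272, T(11)=1632160, T(12)=5813024, T(13)=20703392, T(14)=73736224; answer 73736224
Step 3: W2 = 73736224; d = 6; total draws C(19,5) = 11628; favorable C(13,5) = 1287; P = 143/1292; answer 143/1292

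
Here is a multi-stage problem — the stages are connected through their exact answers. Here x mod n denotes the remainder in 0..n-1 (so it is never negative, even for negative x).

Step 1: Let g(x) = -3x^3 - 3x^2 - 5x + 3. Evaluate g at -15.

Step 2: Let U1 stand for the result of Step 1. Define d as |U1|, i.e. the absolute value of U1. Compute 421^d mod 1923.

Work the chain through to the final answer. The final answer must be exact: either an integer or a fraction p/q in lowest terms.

1351

Step 1: -3*(-15)^3 - 3*(-15)^2 - 5*(-15)^1 + 3 = (10125) + (-675) + (75) + (3) = 9528; answer 9528
Step 2: U1 = 9528; d = 9528; squarings mod 1923: 421^1=421, 421^2=325, 421^4=1783, 421^8=370, 421^16=367, 421^32=79, 421^64=472, 421^128=1639, 421^256=1813, 421^512=562, 421^1024=472, 421^2048=1639, 421^4096=1813, 421^8192=562; 421^9528 = 421^8 * 421^16 * 421^32 * 421^256 * 421^1024 * 421^8192 = 1351 (mod 1923); answer 1351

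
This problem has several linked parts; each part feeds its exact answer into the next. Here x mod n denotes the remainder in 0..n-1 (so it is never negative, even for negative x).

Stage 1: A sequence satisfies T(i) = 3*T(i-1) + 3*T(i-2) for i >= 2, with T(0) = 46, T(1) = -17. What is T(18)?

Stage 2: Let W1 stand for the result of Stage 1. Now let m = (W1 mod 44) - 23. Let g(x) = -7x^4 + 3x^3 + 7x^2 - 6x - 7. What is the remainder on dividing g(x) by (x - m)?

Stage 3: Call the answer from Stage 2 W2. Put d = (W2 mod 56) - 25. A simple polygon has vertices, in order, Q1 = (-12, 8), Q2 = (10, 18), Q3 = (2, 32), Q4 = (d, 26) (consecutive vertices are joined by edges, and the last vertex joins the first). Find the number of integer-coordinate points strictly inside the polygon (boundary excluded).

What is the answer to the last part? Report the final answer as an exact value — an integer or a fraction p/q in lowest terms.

Stage 1: T(2) = 3*(-17) + 3*(46) = 87; iterating: T(2)=87, T(3)=210, T(4)=891, T(5)=3303, T(6)=12582, T(7)=47655, T(8)=180711, T(9)=685098, T(10)=2597427, T(11)=9847575, T(12)=37335006, T(13)=141547743, T(14)=536648247, T(15)=2034587970, T(16)=7713708651, T(17)=29244889863, T(18)=110875795542; answer 110875795542
Stage 2: W1 = 110875795542; m = -17; remainder = value at the root: -7*(-17)^4 + 3*(-17)^3 + 7*(-17)^2 - 6*(-17)^1 - 7 = (-584647) + (-14739) + (2023) + (102) + (-7) = -597268; answer -597268
Stage 3: W2 = -597268; d = 3; cross terms: (-12*18 - 10*8)=-296, (10*32 - 2*18)=284, (2*26 - 3*32)=-44, (3*8 - -12*26)=336; twice the area = |280| = 280; area = 140; boundary points = 2 + 2 + 1 + 3 = 8; strictly interior points = area - boundary/2 + 1 = 137; answer 137

137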